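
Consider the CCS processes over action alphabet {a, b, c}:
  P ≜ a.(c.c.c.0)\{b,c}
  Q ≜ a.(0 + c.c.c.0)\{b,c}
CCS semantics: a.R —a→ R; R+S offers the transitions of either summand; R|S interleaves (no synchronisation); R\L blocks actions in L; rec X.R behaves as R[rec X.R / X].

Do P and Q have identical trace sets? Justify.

LTS(P): 2 reachable states
  s0 = a.(c.c.c.0)\{b,c} → =a=> s1
  s1 = (c.c.c.0)\{b,c} → (no moves)
LTS(Q): 2 reachable states
  t0 = a.(0 + c.c.c.0)\{b,c} → =a=> t1
  t1 = (0 + c.c.c.0)\{b,c} → (no moves)
Partition-refinement fixed point:
  B0 = {s0, t0}
  B1 = {s1, t1}
s0 ∈ B0, t0 ∈ B0 → same block
Bisimilar ⇒ trace-equivalent.

trace-equivalent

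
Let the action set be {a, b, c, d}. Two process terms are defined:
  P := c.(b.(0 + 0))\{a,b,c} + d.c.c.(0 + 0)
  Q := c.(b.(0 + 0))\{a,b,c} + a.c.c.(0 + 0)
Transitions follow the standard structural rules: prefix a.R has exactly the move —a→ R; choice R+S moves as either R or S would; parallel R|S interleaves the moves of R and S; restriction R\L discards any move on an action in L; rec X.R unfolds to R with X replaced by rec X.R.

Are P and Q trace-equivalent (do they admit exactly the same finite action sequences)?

traces(P) ≠ traces(Q) — witness ⟨d⟩

LTS(P): 5 reachable states
  s0 = c.(b.(0 + 0))\{a,b,c} + d.c.c.(0 + 0) :: =c=> s1, =d=> s2
  s1 = (b.(0 + 0))\{a,b,c} :: (no moves)
  s2 = c.c.(0 + 0) :: =c=> s3
  s3 = c.(0 + 0) :: =c=> s4
  s4 = 0 + 0 :: (no moves)
LTS(Q): 5 reachable states
  t0 = c.(b.(0 + 0))\{a,b,c} + a.c.c.(0 + 0) :: =a=> t1, =c=> t2
  t1 = c.c.(0 + 0) :: =c=> t3
  t2 = (b.(0 + 0))\{a,b,c} :: (no moves)
  t3 = c.(0 + 0) :: =c=> t4
  t4 = 0 + 0 :: (no moves)
Run σ = ⟨d⟩ on P: start {s0}
  [1] d ⇒ {s2}
  ✓ P
Run σ = ⟨d⟩ on Q: start {t0}
  [1] d ⇒ ∅  — Q cannot continue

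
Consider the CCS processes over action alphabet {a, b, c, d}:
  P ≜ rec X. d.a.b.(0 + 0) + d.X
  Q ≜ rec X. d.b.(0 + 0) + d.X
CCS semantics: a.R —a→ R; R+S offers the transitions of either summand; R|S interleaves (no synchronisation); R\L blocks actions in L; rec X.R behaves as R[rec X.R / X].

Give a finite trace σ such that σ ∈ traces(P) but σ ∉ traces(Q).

LTS(P): 4 reachable states
  m0 = rec X. d.a.b.(0 + 0) + d.X ⊢ —d→ m0, —d→ m1
  m1 = a.b.(0 + 0) ⊢ —a→ m2
  m2 = b.(0 + 0) ⊢ —b→ m3
  m3 = 0 + 0 ⊢ deadlocked
LTS(Q): 3 reachable states
  n0 = rec X. d.b.(0 + 0) + d.X ⊢ —d→ n0, —d→ n1
  n1 = b.(0 + 0) ⊢ —b→ n2
  n2 = 0 + 0 ⊢ deadlocked
Trace ⟨da⟩ through P, begin at {m0}:
  step 1 (d): {m0, m1}
  step 2 (a): {m2}
  ✓ P
Trace ⟨da⟩ through Q, begin at {n0}:
  step 1 (d): {n0, n1}
  step 2 (a): ∅  — Q cannot continue

da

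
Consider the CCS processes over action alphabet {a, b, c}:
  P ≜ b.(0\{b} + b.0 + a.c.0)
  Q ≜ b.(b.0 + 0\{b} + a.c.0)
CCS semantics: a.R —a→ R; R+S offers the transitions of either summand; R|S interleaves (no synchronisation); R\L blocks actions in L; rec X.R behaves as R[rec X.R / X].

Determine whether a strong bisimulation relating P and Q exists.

YES

P's transition system — 4 states:
  u0 = b.(0\{b} + b.0 + a.c.0) :: ··b··> u1
  u1 = 0\{b} + b.0 + a.c.0 :: ··a··> u2, ··b··> u3
  u2 = c.0 :: ··c··> u3
  u3 = 0 :: deadlocked
Q's transition system — 4 states:
  v0 = b.(b.0 + 0\{b} + a.c.0) :: ··b··> v1
  v1 = b.0 + 0\{b} + a.c.0 :: ··a··> v2, ··b··> v3
  v2 = c.0 :: ··c··> v3
  v3 = 0 :: deadlocked
Coarsest stable partition (strong bisimilarity classes):
  B0 = {u0, v0}
  B1 = {u1, v1}
  B2 = {u3, v3}
  B3 = {u2, v2}
u0 ∈ B0, v0 ∈ B0 → same block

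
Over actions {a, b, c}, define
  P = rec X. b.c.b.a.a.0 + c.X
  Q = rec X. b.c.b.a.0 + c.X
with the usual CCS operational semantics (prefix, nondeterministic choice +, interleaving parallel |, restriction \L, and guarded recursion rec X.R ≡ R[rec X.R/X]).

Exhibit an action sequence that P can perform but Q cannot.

bcbaa

LTS(P): 6 reachable states
  s0 = rec X. b.c.b.a.a.0 + c.X ⊢ -b-> s1, -c-> s0
  s1 = c.b.a.a.0 ⊢ -c-> s2
  s2 = b.a.a.0 ⊢ -b-> s3
  s3 = a.a.0 ⊢ -a-> s4
  s4 = a.0 ⊢ -a-> s5
  s5 = 0 ⊢ deadlocked
LTS(Q): 5 reachable states
  t0 = rec X. b.c.b.a.0 + c.X ⊢ -b-> t1, -c-> t0
  t1 = c.b.a.0 ⊢ -c-> t2
  t2 = b.a.0 ⊢ -b-> t3
  t3 = a.0 ⊢ -a-> t4
  t4 = 0 ⊢ deadlocked
Trace ⟨bcbaa⟩ through P, begin at {s0}:
  [1] b ⇒ {s1}
  [2] c ⇒ {s2}
  [3] b ⇒ {s3}
  [4] a ⇒ {s4}
  [5] a ⇒ {s5}
  — P admits the full trace.
Trace ⟨bcbaa⟩ through Q, begin at {t0}:
  [1] b ⇒ {t1}
  [2] c ⇒ {t2}
  [3] b ⇒ {t3}
  [4] a ⇒ {t4}
  [5] a ⇒ no successor for Q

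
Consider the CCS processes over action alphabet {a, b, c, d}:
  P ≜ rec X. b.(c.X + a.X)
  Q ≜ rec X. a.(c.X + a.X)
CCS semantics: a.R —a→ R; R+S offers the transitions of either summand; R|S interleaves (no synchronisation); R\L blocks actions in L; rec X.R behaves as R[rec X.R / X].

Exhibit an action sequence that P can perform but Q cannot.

b

Reachable graph of P (2 states):
  m0 = rec X. b.(c.X + a.X) | ··b··> m1
  m1 = c.(rec X. b.(c.X + a.X)) + a.(rec X. b.(c.X + a.X)) | ··a··> m0, ··c··> m0
Reachable graph of Q (2 states):
  n0 = rec X. a.(c.X + a.X) | ··a··> n1
  n1 = c.(rec X. a.(c.X + a.X)) + a.(rec X. a.(c.X + a.X)) | ··a··> n0, ··c··> n0
Trace ⟨b⟩ through P, begin at {m0}:
  after b @ step 1: {m1}
  P completes σ.
Trace ⟨b⟩ through Q, begin at {n0}:
  after b @ step 1: no successor for Q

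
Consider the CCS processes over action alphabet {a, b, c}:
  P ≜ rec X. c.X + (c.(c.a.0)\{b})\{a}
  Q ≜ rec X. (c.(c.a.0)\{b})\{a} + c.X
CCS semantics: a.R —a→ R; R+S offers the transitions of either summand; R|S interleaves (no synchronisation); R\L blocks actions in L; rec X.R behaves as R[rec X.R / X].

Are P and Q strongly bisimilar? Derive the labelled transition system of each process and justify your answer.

YES

LTS(P): 3 reachable states
  u0 = rec X. c.X + (c.(c.a.0)\{b})\{a} | --c--▸ u0, --c--▸ u1
  u1 = (c.a.0)\{b}\{a} | --c--▸ u2
  u2 = (a.0)\{b}\{a} | stopped
LTS(Q): 3 reachable states
  v0 = rec X. (c.(c.a.0)\{b})\{a} + c.X | --c--▸ v0, --c--▸ v1
  v1 = (c.a.0)\{b}\{a} | --c--▸ v2
  v2 = (a.0)\{b}\{a} | stopped
Bisimilarity quotient blocks:
  B0 = {u0, v0}
  B1 = {u1, v1}
  B2 = {u2, v2}
u0 ∈ B0, v0 ∈ B0 → same block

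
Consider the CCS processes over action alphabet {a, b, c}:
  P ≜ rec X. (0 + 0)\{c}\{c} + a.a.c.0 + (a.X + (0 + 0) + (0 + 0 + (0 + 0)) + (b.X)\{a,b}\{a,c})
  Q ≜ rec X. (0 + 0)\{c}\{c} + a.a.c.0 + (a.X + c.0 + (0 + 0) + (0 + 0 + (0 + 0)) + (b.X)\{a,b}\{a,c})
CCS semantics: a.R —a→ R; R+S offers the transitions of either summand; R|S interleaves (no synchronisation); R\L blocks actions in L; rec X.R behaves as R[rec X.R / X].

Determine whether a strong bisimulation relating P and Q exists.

Reachable graph of P (4 states):
  s0 = rec X. (0 + 0)\{c}\{c} + a.a.c.0 + (a.X + (0 + 0) + (0 + 0 + (0 + 0)) + (b.X)\{a,b}\{a,c}) | =a=> s0, =a=> s1
  s1 = a.c.0 | =a=> s2
  s2 = c.0 | =c=> s3
  s3 = 0 | ∅
Reachable graph of Q (4 states):
  t0 = rec X. (0 + 0)\{c}\{c} + a.a.c.0 + (a.X + c.0 + (0 + 0) + (0 + 0 + (0 + 0)) + (b.X)\{a,b}\{a,c}) | =a=> t0, =a=> t1, =c=> t2
  t1 = a.c.0 | =a=> t3
  t2 = 0 | ∅
  t3 = c.0 | =c=> t2
Bisimilarity quotient blocks:
  B0 = {s0}
  B1 = {s1, t1}
  B2 = {s2, t3}
  B3 = {s3, t2}
  B4 = {t0}
s0 ∈ B0, t0 ∈ B4 → different blocks

not bisimilar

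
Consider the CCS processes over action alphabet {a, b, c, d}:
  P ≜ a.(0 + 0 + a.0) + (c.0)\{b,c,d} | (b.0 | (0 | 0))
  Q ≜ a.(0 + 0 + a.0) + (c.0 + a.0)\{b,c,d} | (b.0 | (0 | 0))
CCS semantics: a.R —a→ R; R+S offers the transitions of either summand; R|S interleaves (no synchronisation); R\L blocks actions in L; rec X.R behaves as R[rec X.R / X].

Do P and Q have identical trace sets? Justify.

Reachable graph of P (4 states):
  p0 = a.(0 + 0 + a.0) + (c.0)\{b,c,d} | (b.0 | (0 | 0)) :: =a=> p1, =b=> p2
  p1 = 0 + 0 + a.0 :: =a=> p3
  p2 = (c.0)\{b,c,d} | (0 | (0 | 0)) :: ∅
  p3 = 0 :: ∅
Reachable graph of Q (6 states):
  q0 = a.(0 + 0 + a.0) + (c.0 + a.0)\{b,c,d} | (b.0 | (0 | 0)) :: =a=> q1, =a=> q2, =b=> q3
  q1 = 0 + 0 + a.0 :: =a=> q4
  q2 = 0\{b,c,d} | (b.0 | (0 | 0)) :: =b=> q5
  q3 = (c.0 + a.0)\{b,c,d} | (0 | (0 | 0)) :: =a=> q5
  q4 = 0 :: ∅
  q5 = 0\{b,c,d} | (0 | (0 | 0)) :: ∅
Executing ab from Q (initial set {q0}):
  after a @ step 1: {q1, q2}
  after b @ step 2: {q5}
  Q completes σ.
Executing ab from P (initial set {p0}):
  after a @ step 1: {p1}
  after b @ step 2: no successor for P

trace-distinct — witness ⟨ab⟩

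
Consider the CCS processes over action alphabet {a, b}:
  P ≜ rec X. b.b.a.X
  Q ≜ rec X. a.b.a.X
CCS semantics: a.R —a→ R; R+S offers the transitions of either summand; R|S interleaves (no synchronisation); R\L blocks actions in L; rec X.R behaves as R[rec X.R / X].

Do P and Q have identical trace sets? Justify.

trace-distinct — witness ⟨b⟩

P's transition system — 3 states:
  s0 = rec X. b.b.a.X → -b-> s1
  s1 = b.a.(rec X. b.b.a.X) → -b-> s2
  s2 = a.(rec X. b.b.a.X) → -a-> s0
Q's transition system — 3 states:
  t0 = rec X. a.b.a.X → -a-> t1
  t1 = b.a.(rec X. a.b.a.X) → -b-> t2
  t2 = a.(rec X. a.b.a.X) → -a-> t0
Run σ = ⟨b⟩ on P: start {s0}
  after b @ step 1: {s1}
  P completes σ.
Run σ = ⟨b⟩ on Q: start {t0}
  after b @ step 1: ∅ (Q stuck)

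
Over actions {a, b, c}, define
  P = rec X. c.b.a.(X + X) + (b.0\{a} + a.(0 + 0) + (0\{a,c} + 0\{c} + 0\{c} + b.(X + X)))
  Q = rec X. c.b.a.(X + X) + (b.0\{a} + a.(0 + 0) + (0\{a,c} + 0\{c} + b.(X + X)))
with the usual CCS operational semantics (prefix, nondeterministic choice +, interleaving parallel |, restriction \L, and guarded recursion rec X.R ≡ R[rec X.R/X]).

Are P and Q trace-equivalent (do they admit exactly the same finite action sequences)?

trace-equivalent

LTS(P): 6 reachable states
  m0 = rec X. c.b.a.(X + X) + (b.0\{a} + a.(0 + 0) + (0\{a,c} + 0\{c} + 0\{c} + b.(X + X))) | -a-> m1, -b-> m2, -b-> m3, -c-> m4
  m1 = 0 + 0 | deadlocked
  m2 = (rec X. c.b.a.(X + X) + (b.0\{a} + a.(0 + 0) + (0\{a,c} + 0\{c} + 0\{c} + b.(X + X)))) + (rec X. c.b.a.(X + X) + (b.0\{a} + a.(0 + 0) + (0\{a,c} + 0\{c} + 0\{c} + b.(X + X)))) | -a-> m1, -b-> m2, -b-> m3, -c-> m4
  m3 = 0\{a} | deadlocked
  m4 = b.a.((rec X. c.b.a.(X + X) + (b.0\{a} + a.(0 + 0) + (0\{a,c} + 0\{c} + 0\{c} + b.(X + X)))) + (rec X. c.b.a.(X + X) + (b.0\{a} + a.(0 + 0) + (0\{a,c} + 0\{c} + 0\{c} + b.(X + X))))) | -b-> m5
  m5 = a.((rec X. c.b.a.(X + X) + (b.0\{a} + a.(0 + 0) + (0\{a,c} + 0\{c} + 0\{c} + b.(X + X)))) + (rec X. c.b.a.(X + X) + (b.0\{a} + a.(0 + 0) + (0\{a,c} + 0\{c} + 0\{c} + b.(X + X))))) | -a-> m2
LTS(Q): 6 reachable states
  n0 = rec X. c.b.a.(X + X) + (b.0\{a} + a.(0 + 0) + (0\{a,c} + 0\{c} + b.(X + X))) | -a-> n1, -b-> n2, -b-> n3, -c-> n4
  n1 = 0 + 0 | deadlocked
  n2 = (rec X. c.b.a.(X + X) + (b.0\{a} + a.(0 + 0) + (0\{a,c} + 0\{c} + b.(X + X)))) + (rec X. c.b.a.(X + X) + (b.0\{a} + a.(0 + 0) + (0\{a,c} + 0\{c} + b.(X + X)))) | -a-> n1, -b-> n2, -b-> n3, -c-> n4
  n3 = 0\{a} | deadlocked
  n4 = b.a.((rec X. c.b.a.(X + X) + (b.0\{a} + a.(0 + 0) + (0\{a,c} + 0\{c} + b.(X + X)))) + (rec X. c.b.a.(X + X) + (b.0\{a} + a.(0 + 0) + (0\{a,c} + 0\{c} + b.(X + X))))) | -b-> n5
  n5 = a.((rec X. c.b.a.(X + X) + (b.0\{a} + a.(0 + 0) + (0\{a,c} + 0\{c} + b.(X + X)))) + (rec X. c.b.a.(X + X) + (b.0\{a} + a.(0 + 0) + (0\{a,c} + 0\{c} + b.(X + X))))) | -a-> n2
Coarsest stable partition (strong bisimilarity classes):
  B0 = {m0, m2, n0, n2}
  B1 = {m1, m3, n1, n3}
  B2 = {m4, n4}
  B3 = {m5, n5}
m0 ∈ B0, n0 ∈ B0 → same block
Bisimilar ⇒ trace-equivalent.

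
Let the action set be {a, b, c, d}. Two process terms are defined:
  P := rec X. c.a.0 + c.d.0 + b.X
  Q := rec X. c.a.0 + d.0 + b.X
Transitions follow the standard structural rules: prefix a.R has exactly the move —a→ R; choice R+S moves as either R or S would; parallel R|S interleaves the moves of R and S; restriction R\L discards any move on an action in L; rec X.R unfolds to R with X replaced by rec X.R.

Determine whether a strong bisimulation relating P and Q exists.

NO

LTS(P): 4 reachable states
  s0 = rec X. c.a.0 + c.d.0 + b.X has moves ··b··> s0, ··c··> s1, ··c··> s2
  s1 = a.0 has moves ··a··> s3
  s2 = d.0 has moves ··d··> s3
  s3 = 0 has moves ∅
LTS(Q): 3 reachable states
  t0 = rec X. c.a.0 + d.0 + b.X has moves ··b··> t0, ··c··> t1, ··d··> t2
  t1 = a.0 has moves ··a··> t2
  t2 = 0 has moves ∅
Partition-refinement fixed point:
  B0 = {s0}
  B1 = {s1, t1}
  B2 = {s3, t2}
  B3 = {s2}
  B4 = {t0}
s0 ∈ B0, t0 ∈ B4 → different blocks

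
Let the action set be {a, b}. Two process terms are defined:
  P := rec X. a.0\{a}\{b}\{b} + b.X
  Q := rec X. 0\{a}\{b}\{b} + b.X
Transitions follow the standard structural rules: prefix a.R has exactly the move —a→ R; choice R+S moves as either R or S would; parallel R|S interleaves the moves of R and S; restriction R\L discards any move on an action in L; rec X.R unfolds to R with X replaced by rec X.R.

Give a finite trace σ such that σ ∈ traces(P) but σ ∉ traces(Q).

Reachable graph of P (2 states):
  u0 = rec X. a.0\{a}\{b}\{b} + b.X :: ··a··> u1, ··b··> u0
  u1 = 0\{a}\{b}\{b} :: ∅
Reachable graph of Q (1 states):
  v0 = rec X. 0\{a}\{b}\{b} + b.X :: ··b··> v0
Run σ = ⟨a⟩ on P: start {u0}
  [1] a ⇒ {u1}
  ✓ P
Run σ = ⟨a⟩ on Q: start {v0}
  [1] a ⇒ ∅  — Q cannot continue

a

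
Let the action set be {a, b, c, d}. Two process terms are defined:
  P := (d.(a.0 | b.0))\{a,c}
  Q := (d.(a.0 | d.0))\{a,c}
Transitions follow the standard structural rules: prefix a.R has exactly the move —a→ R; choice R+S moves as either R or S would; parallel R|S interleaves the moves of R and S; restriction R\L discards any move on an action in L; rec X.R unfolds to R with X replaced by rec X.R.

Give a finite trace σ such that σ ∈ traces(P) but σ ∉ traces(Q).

LTS(P): 3 reachable states
  s0 = (d.(a.0 | b.0))\{a,c} ⊢ -d-> s1
  s1 = (a.0 | b.0)\{a,c} ⊢ -b-> s2
  s2 = (a.0 | 0)\{a,c} ⊢ ·
LTS(Q): 3 reachable states
  t0 = (d.(a.0 | d.0))\{a,c} ⊢ -d-> t1
  t1 = (a.0 | d.0)\{a,c} ⊢ -d-> t2
  t2 = (a.0 | 0)\{a,c} ⊢ ·
Executing db from P (initial set {s0}):
  step 1 (d): {s1}
  step 2 (b): {s2}
  ✓ P
Executing db from Q (initial set {t0}):
  step 1 (d): {t1}
  step 2 (b): ∅ (Q stuck)

db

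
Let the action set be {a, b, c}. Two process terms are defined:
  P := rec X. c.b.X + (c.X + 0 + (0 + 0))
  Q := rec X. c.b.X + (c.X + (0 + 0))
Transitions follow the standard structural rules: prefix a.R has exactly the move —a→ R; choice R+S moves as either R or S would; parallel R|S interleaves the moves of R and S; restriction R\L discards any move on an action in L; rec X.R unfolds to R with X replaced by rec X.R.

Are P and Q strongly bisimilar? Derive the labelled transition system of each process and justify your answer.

P ~ Q

LTS(P): 2 reachable states
  p0 = rec X. c.b.X + (c.X + 0 + (0 + 0)) | —c→ p0, —c→ p1
  p1 = b.(rec X. c.b.X + (c.X + 0 + (0 + 0))) | —b→ p0
LTS(Q): 2 reachable states
  q0 = rec X. c.b.X + (c.X + (0 + 0)) | —c→ q0, —c→ q1
  q1 = b.(rec X. c.b.X + (c.X + (0 + 0))) | —b→ q0
Coarsest stable partition (strong bisimilarity classes):
  B0 = {p0, q0}
  B1 = {p1, q1}
p0 ∈ B0, q0 ∈ B0 → same block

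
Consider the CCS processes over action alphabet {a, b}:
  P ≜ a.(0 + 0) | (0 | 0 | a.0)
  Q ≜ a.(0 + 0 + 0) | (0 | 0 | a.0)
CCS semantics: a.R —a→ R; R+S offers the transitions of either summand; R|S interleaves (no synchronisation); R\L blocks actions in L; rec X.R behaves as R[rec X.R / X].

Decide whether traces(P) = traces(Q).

trace-equivalent

LTS(P): 4 reachable states
  p0 = a.(0 + 0) | (0 | 0 | a.0) :: ··a··> p1, ··a··> p2
  p1 = (0 + 0) | (0 | 0 | a.0) :: ··a··> p3
  p2 = a.(0 + 0) | (0 | 0 | 0) :: ··a··> p3
  p3 = (0 + 0) | (0 | 0 | 0) :: deadlocked
LTS(Q): 4 reachable states
  q0 = a.(0 + 0 + 0) | (0 | 0 | a.0) :: ··a··> q1, ··a··> q2
  q1 = (0 + 0 + 0) | (0 | 0 | a.0) :: ··a··> q3
  q2 = a.(0 + 0 + 0) | (0 | 0 | 0) :: ··a··> q3
  q3 = (0 + 0 + 0) | (0 | 0 | 0) :: deadlocked
Coarsest stable partition (strong bisimilarity classes):
  B0 = {p0, q0}
  B1 = {p1, p2, q1, q2}
  B2 = {p3, q3}
p0 ∈ B0, q0 ∈ B0 → same block
Bisimilar ⇒ trace-equivalent.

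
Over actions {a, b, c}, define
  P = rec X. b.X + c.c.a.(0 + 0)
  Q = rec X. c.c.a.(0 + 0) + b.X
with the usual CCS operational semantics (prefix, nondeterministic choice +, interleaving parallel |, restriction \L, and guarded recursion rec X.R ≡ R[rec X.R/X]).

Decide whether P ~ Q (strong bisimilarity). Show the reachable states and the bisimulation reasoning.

Reachable graph of P (4 states):
  s0 = rec X. b.X + c.c.a.(0 + 0) has moves ··b··> s0, ··c··> s1
  s1 = c.a.(0 + 0) has moves ··c··> s2
  s2 = a.(0 + 0) has moves ··a··> s3
  s3 = 0 + 0 has moves ∅
Reachable graph of Q (4 states):
  t0 = rec X. c.c.a.(0 + 0) + b.X has moves ··b··> t0, ··c··> t1
  t1 = c.a.(0 + 0) has moves ··c··> t2
  t2 = a.(0 + 0) has moves ··a··> t3
  t3 = 0 + 0 has moves ∅
Partition-refinement fixed point:
  B0 = {s0, t0}
  B1 = {s1, t1}
  B2 = {s2, t2}
  B3 = {s3, t3}
s0 ∈ B0, t0 ∈ B0 → same block

bisimilar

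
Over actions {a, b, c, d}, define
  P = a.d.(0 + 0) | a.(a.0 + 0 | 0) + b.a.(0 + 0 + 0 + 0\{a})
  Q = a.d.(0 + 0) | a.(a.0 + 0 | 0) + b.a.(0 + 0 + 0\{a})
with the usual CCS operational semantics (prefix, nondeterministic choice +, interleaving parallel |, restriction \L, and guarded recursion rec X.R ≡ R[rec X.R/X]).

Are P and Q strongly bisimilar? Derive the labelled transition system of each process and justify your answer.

bisimilar

LTS(P): 11 reachable states
  s0 = a.d.(0 + 0) | a.(a.0 + 0 | 0) + b.a.(0 + 0 + 0 + 0\{a}) → --a--▸ s1, --a--▸ s2, --b--▸ s3
  s1 = a.d.(0 + 0) | (a.0 + 0 | 0) → --a--▸ s4, --a--▸ s5
  s2 = d.(0 + 0) | a.(a.0 + 0 | 0) → --a--▸ s5, --d--▸ s6
  s3 = a.(0 + 0 + 0 + 0\{a}) → --a--▸ s7
  s4 = a.d.(0 + 0) | 0 → --a--▸ s8
  s5 = d.(0 + 0) | (a.0 + 0 | 0) → --a--▸ s8, --d--▸ s9
  s6 = (0 + 0) | a.(a.0 + 0 | 0) → --a--▸ s9
  s7 = 0 + 0 + 0 + 0\{a} → ∅
  s8 = d.(0 + 0) | 0 → --d--▸ s10
  s9 = (0 + 0) | (a.0 + 0 | 0) → --a--▸ s10
  s10 = (0 + 0) | 0 → ∅
LTS(Q): 11 reachable states
  t0 = a.d.(0 + 0) | a.(a.0 + 0 | 0) + b.a.(0 + 0 + 0\{a}) → --a--▸ t1, --a--▸ t2, --b--▸ t3
  t1 = a.d.(0 + 0) | (a.0 + 0 | 0) → --a--▸ t4, --a--▸ t5
  t2 = d.(0 + 0) | a.(a.0 + 0 | 0) → --a--▸ t5, --d--▸ t6
  t3 = a.(0 + 0 + 0\{a}) → --a--▸ t7
  t4 = a.d.(0 + 0) | 0 → --a--▸ t8
  t5 = d.(0 + 0) | (a.0 + 0 | 0) → --a--▸ t8, --d--▸ t9
  t6 = (0 + 0) | a.(a.0 + 0 | 0) → --a--▸ t9
  t7 = 0 + 0 + 0\{a} → ∅
  t8 = d.(0 + 0) | 0 → --d--▸ t10
  t9 = (0 + 0) | (a.0 + 0 | 0) → --a--▸ t10
  t10 = (0 + 0) | 0 → ∅
Bisimilarity quotient blocks:
  B0 = {s0, t0}
  B1 = {s3, s9, t3, t9}
  B2 = {s10, s7, t10, t7}
  B3 = {s1, t1}
  B4 = {s4, t4}
  B5 = {s8, t8}
  B6 = {s5, t5}
  B7 = {s2, t2}
  B8 = {s6, t6}
s0 ∈ B0, t0 ∈ B0 → same block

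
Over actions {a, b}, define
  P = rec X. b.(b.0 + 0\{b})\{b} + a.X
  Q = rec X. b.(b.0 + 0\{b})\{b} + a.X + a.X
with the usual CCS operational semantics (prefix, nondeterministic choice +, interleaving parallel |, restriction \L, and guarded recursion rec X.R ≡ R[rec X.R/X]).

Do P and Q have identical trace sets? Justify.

LTS(P): 2 reachable states
  s0 = rec X. b.(b.0 + 0\{b})\{b} + a.X | =a=> s0, =b=> s1
  s1 = (b.0 + 0\{b})\{b} | (no moves)
LTS(Q): 2 reachable states
  t0 = rec X. b.(b.0 + 0\{b})\{b} + a.X + a.X | =a=> t0, =b=> t1
  t1 = (b.0 + 0\{b})\{b} | (no moves)
Bisimilarity quotient blocks:
  B0 = {s0, t0}
  B1 = {s1, t1}
s0 ∈ B0, t0 ∈ B0 → same block
Bisimilar ⇒ trace-equivalent.

trace-equivalent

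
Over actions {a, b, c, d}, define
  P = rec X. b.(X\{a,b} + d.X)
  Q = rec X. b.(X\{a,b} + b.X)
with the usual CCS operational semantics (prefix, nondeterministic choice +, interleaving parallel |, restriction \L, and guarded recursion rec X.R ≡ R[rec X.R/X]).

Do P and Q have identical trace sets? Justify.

trace-distinct — witness ⟨bd⟩

P's transition system — 2 states:
  m0 = rec X. b.(X\{a,b} + d.X) | =b=> m1
  m1 = (rec X. b.(X\{a,b} + d.X))\{a,b} + d.(rec X. b.(X\{a,b} + d.X)) | =d=> m0
Q's transition system — 2 states:
  n0 = rec X. b.(X\{a,b} + b.X) | =b=> n1
  n1 = (rec X. b.(X\{a,b} + b.X))\{a,b} + b.(rec X. b.(X\{a,b} + b.X)) | =b=> n0
Trace ⟨bd⟩ through P, begin at {m0}:
  after b @ step 1: {m1}
  after d @ step 2: {m0}
  ✓ P
Trace ⟨bd⟩ through Q, begin at {n0}:
  after b @ step 1: {n1}
  after d @ step 2: ∅ (Q stuck)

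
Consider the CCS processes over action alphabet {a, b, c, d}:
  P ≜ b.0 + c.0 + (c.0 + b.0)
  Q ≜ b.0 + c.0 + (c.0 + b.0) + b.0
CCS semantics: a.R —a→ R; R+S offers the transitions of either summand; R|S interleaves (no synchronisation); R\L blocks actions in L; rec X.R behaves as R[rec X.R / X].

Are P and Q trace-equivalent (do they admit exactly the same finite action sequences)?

P's transition system — 2 states:
  s0 = b.0 + c.0 + (c.0 + b.0) → ··b··> s1, ··c··> s1
  s1 = 0 → deadlocked
Q's transition system — 2 states:
  t0 = b.0 + c.0 + (c.0 + b.0) + b.0 → ··b··> t1, ··c··> t1
  t1 = 0 → deadlocked
Partition-refinement fixed point:
  B0 = {s0, t0}
  B1 = {s1, t1}
s0 ∈ B0, t0 ∈ B0 → same block
Bisimilar ⇒ trace-equivalent.

trace-equivalent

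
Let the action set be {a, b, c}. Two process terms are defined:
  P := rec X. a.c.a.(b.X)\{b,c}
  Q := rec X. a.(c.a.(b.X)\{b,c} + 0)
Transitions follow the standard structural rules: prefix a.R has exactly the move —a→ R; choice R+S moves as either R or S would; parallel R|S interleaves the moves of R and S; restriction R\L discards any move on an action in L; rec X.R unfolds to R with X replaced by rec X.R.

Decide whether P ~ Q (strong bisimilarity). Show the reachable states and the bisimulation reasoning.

P ~ Q

Reachable graph of P (4 states):
  p0 = rec X. a.c.a.(b.X)\{b,c} has moves ··a··> p1
  p1 = c.a.(b.(rec X. a.c.a.(b.X)\{b,c}))\{b,c} has moves ··c··> p2
  p2 = a.(b.(rec X. a.c.a.(b.X)\{b,c}))\{b,c} has moves ··a··> p3
  p3 = (b.(rec X. a.c.a.(b.X)\{b,c}))\{b,c} has moves ∅
Reachable graph of Q (4 states):
  q0 = rec X. a.(c.a.(b.X)\{b,c} + 0) has moves ··a··> q1
  q1 = c.a.(b.(rec X. a.(c.a.(b.X)\{b,c} + 0)))\{b,c} + 0 has moves ··c··> q2
  q2 = a.(b.(rec X. a.(c.a.(b.X)\{b,c} + 0)))\{b,c} has moves ··a··> q3
  q3 = (b.(rec X. a.(c.a.(b.X)\{b,c} + 0)))\{b,c} has moves ∅
Bisimilarity quotient blocks:
  B0 = {p0, q0}
  B1 = {p1, q1}
  B2 = {p2, q2}
  B3 = {p3, q3}
p0 ∈ B0, q0 ∈ B0 → same block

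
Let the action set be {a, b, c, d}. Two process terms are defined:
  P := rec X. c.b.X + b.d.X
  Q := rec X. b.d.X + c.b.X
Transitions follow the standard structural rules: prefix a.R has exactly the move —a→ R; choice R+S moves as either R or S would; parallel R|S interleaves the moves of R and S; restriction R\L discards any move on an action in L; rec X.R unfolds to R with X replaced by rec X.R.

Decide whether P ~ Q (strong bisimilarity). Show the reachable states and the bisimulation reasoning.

P ~ Q

Reachable graph of P (3 states):
  m0 = rec X. c.b.X + b.d.X has moves -b-> m1, -c-> m2
  m1 = d.(rec X. c.b.X + b.d.X) has moves -d-> m0
  m2 = b.(rec X. c.b.X + b.d.X) has moves -b-> m0
Reachable graph of Q (3 states):
  n0 = rec X. b.d.X + c.b.X has moves -b-> n1, -c-> n2
  n1 = d.(rec X. b.d.X + c.b.X) has moves -d-> n0
  n2 = b.(rec X. b.d.X + c.b.X) has moves -b-> n0
Partition-refinement fixed point:
  B0 = {m0, n0}
  B1 = {m1, n1}
  B2 = {m2, n2}
m0 ∈ B0, n0 ∈ B0 → same block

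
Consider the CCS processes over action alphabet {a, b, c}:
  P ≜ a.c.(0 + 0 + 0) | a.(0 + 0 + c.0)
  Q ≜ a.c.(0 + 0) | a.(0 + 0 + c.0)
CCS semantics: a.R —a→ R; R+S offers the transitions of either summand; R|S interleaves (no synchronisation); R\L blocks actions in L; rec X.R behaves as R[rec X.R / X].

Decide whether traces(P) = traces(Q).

trace-equivalent

P's transition system — 9 states:
  p0 = a.c.(0 + 0 + 0) | a.(0 + 0 + c.0) has moves =a=> p1, =a=> p2
  p1 = a.c.(0 + 0 + 0) | (0 + 0 + c.0) has moves =a=> p3, =c=> p4
  p2 = c.(0 + 0 + 0) | a.(0 + 0 + c.0) has moves =a=> p3, =c=> p5
  p3 = c.(0 + 0 + 0) | (0 + 0 + c.0) has moves =c=> p6, =c=> p7
  p4 = a.c.(0 + 0 + 0) | 0 has moves =a=> p7
  p5 = (0 + 0 + 0) | a.(0 + 0 + c.0) has moves =a=> p6
  p6 = (0 + 0 + 0) | (0 + 0 + c.0) has moves =c=> p8
  p7 = c.(0 + 0 + 0) | 0 has moves =c=> p8
  p8 = (0 + 0 + 0) | 0 has moves ·
Q's transition system — 9 states:
  q0 = a.c.(0 + 0) | a.(0 + 0 + c.0) has moves =a=> q1, =a=> q2
  q1 = a.c.(0 + 0) | (0 + 0 + c.0) has moves =a=> q3, =c=> q4
  q2 = c.(0 + 0) | a.(0 + 0 + c.0) has moves =a=> q3, =c=> q5
  q3 = c.(0 + 0) | (0 + 0 + c.0) has moves =c=> q6, =c=> q7
  q4 = a.c.(0 + 0) | 0 has moves =a=> q7
  q5 = (0 + 0) | a.(0 + 0 + c.0) has moves =a=> q6
  q6 = (0 + 0) | (0 + 0 + c.0) has moves =c=> q8
  q7 = c.(0 + 0) | 0 has moves =c=> q8
  q8 = (0 + 0) | 0 has moves ·
Bisimilarity quotient blocks:
  B0 = {p0, q0}
  B1 = {p1, p2, q1, q2}
  B2 = {p3, q3}
  B3 = {p6, p7, q6, q7}
  B4 = {p8, q8}
  B5 = {p4, p5, q4, q5}
p0 ∈ B0, q0 ∈ B0 → same block
Bisimilar ⇒ trace-equivalent.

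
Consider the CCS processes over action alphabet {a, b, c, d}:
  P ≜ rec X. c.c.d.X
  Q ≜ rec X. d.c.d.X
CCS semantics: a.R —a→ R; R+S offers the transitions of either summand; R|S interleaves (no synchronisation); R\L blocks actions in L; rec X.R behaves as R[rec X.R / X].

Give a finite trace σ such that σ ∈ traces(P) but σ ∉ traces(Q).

Reachable graph of P (3 states):
  s0 = rec X. c.c.d.X | --c--▸ s1
  s1 = c.d.(rec X. c.c.d.X) | --c--▸ s2
  s2 = d.(rec X. c.c.d.X) | --d--▸ s0
Reachable graph of Q (3 states):
  t0 = rec X. d.c.d.X | --d--▸ t1
  t1 = c.d.(rec X. d.c.d.X) | --c--▸ t2
  t2 = d.(rec X. d.c.d.X) | --d--▸ t0
Trace ⟨c⟩ through P, begin at {s0}:
  after c @ step 1: {s1}
  P completes σ.
Trace ⟨c⟩ through Q, begin at {t0}:
  after c @ step 1: no successor for Q

c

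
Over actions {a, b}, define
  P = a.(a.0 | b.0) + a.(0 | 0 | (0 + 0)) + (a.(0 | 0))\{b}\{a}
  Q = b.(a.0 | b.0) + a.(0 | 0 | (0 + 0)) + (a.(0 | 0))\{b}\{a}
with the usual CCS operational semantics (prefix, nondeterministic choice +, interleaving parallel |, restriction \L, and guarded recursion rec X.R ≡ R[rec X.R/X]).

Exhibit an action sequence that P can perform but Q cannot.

aa

Reachable graph of P (6 states):
  p0 = a.(a.0 | b.0) + a.(0 | 0 | (0 + 0)) + (a.(0 | 0))\{b}\{a} ⊢ ··a··> p1, ··a··> p2
  p1 = 0 | 0 | (0 + 0) ⊢ ·
  p2 = a.0 | b.0 ⊢ ··a··> p3, ··b··> p4
  p3 = 0 | b.0 ⊢ ··b··> p5
  p4 = a.0 | 0 ⊢ ··a··> p5
  p5 = 0 | 0 ⊢ ·
Reachable graph of Q (6 states):
  q0 = b.(a.0 | b.0) + a.(0 | 0 | (0 + 0)) + (a.(0 | 0))\{b}\{a} ⊢ ··a··> q1, ··b··> q2
  q1 = 0 | 0 | (0 + 0) ⊢ ·
  q2 = a.0 | b.0 ⊢ ··a··> q3, ··b··> q4
  q3 = 0 | b.0 ⊢ ··b··> q5
  q4 = a.0 | 0 ⊢ ··a··> q5
  q5 = 0 | 0 ⊢ ·
Trace ⟨aa⟩ through P, begin at {p0}:
  [1] a ⇒ {p1, p2}
  [2] a ⇒ {p3}
  — P admits the full trace.
Trace ⟨aa⟩ through Q, begin at {q0}:
  [1] a ⇒ {q1}
  [2] a ⇒ ∅ (Q stuck)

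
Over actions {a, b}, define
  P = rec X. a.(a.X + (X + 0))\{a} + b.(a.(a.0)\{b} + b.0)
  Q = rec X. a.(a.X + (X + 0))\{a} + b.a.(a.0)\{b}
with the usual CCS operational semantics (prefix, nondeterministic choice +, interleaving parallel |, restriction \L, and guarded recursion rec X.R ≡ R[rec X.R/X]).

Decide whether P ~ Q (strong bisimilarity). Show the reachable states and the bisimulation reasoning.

Reachable graph of P (8 states):
  p0 = rec X. a.(a.X + (X + 0))\{a} + b.(a.(a.0)\{b} + b.0) | -a-> p1, -b-> p2
  p1 = (a.(rec X. a.(a.X + (X + 0))\{a} + b.(a.(a.0)\{b} + b.0)) + ((rec X. a.(a.X + (X + 0))\{a} + b.(a.(a.0)\{b} + b.0)) + 0))\{a} | -b-> p3
  p2 = a.(a.0)\{b} + b.0 | -a-> p4, -b-> p5
  p3 = (a.(a.0)\{b} + b.0)\{a} | -b-> p6
  p4 = (a.0)\{b} | -a-> p7
  p5 = 0 | (no moves)
  p6 = 0\{a} | (no moves)
  p7 = 0\{b} | (no moves)
Reachable graph of Q (6 states):
  q0 = rec X. a.(a.X + (X + 0))\{a} + b.a.(a.0)\{b} | -a-> q1, -b-> q2
  q1 = (a.(rec X. a.(a.X + (X + 0))\{a} + b.a.(a.0)\{b}) + ((rec X. a.(a.X + (X + 0))\{a} + b.a.(a.0)\{b}) + 0))\{a} | -b-> q3
  q2 = a.(a.0)\{b} | -a-> q4
  q3 = (a.(a.0)\{b})\{a} | (no moves)
  q4 = (a.0)\{b} | -a-> q5
  q5 = 0\{b} | (no moves)
Coarsest stable partition (strong bisimilarity classes):
  B0 = {p0}
  B1 = {p2}
  B2 = {p4, q4}
  B3 = {p5, p6, p7, q3, q5}
  B4 = {p1}
  B5 = {p3, q1}
  B6 = {q0}
  B7 = {q2}
p0 ∈ B0, q0 ∈ B6 → different blocks

not bisimilar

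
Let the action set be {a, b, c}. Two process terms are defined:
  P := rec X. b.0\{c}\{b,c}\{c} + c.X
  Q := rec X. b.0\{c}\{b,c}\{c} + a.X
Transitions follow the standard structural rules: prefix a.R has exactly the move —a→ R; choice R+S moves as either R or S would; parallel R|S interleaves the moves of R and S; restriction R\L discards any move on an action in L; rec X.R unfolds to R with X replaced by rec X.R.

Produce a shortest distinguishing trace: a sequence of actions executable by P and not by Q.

LTS(P): 2 reachable states
  u0 = rec X. b.0\{c}\{b,c}\{c} + c.X :: -b-> u1, -c-> u0
  u1 = 0\{c}\{b,c}\{c} :: deadlocked
LTS(Q): 2 reachable states
  v0 = rec X. b.0\{c}\{b,c}\{c} + a.X :: -a-> v0, -b-> v1
  v1 = 0\{c}\{b,c}\{c} :: deadlocked
Trace ⟨c⟩ through P, begin at {u0}:
  step 1 (c): {u0}
  — P admits the full trace.
Trace ⟨c⟩ through Q, begin at {v0}:
  step 1 (c): ∅ (Q stuck)

c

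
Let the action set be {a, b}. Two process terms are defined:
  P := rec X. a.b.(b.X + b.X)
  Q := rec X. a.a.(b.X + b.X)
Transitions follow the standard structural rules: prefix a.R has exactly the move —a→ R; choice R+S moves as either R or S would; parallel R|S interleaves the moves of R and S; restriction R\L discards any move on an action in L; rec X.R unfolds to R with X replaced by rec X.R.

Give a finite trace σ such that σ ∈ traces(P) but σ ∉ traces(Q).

P's transition system — 3 states:
  u0 = rec X. a.b.(b.X + b.X) ⊢ -a-> u1
  u1 = b.(b.(rec X. a.b.(b.X + b.X)) + b.(rec X. a.b.(b.X + b.X))) ⊢ -b-> u2
  u2 = b.(rec X. a.b.(b.X + b.X)) + b.(rec X. a.b.(b.X + b.X)) ⊢ -b-> u0
Q's transition system — 3 states:
  v0 = rec X. a.a.(b.X + b.X) ⊢ -a-> v1
  v1 = a.(b.(rec X. a.a.(b.X + b.X)) + b.(rec X. a.a.(b.X + b.X))) ⊢ -a-> v2
  v2 = b.(rec X. a.a.(b.X + b.X)) + b.(rec X. a.a.(b.X + b.X)) ⊢ -b-> v0
Executing ab from P (initial set {u0}):
  after a @ step 1: {u1}
  after b @ step 2: {u2}
  P completes σ.
Executing ab from Q (initial set {v0}):
  after a @ step 1: {v1}
  after b @ step 2: ∅ (Q stuck)

ab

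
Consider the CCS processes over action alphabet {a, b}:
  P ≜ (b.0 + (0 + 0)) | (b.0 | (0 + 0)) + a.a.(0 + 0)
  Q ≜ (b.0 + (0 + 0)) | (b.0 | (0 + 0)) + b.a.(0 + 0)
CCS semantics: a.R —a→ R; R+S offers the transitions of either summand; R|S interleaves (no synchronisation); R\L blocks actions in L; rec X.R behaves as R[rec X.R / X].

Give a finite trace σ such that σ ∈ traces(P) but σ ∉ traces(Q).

a

Reachable graph of P (6 states):
  m0 = (b.0 + (0 + 0)) | (b.0 | (0 + 0)) + a.a.(0 + 0) | --a--▸ m1, --b--▸ m2, --b--▸ m3
  m1 = a.(0 + 0) | --a--▸ m4
  m2 = (b.0 + (0 + 0)) | (0 | (0 + 0)) | --b--▸ m5
  m3 = 0 | (b.0 | (0 + 0)) | --b--▸ m5
  m4 = 0 + 0 | stopped
  m5 = 0 | (0 | (0 + 0)) | stopped
Reachable graph of Q (6 states):
  n0 = (b.0 + (0 + 0)) | (b.0 | (0 + 0)) + b.a.(0 + 0) | --b--▸ n1, --b--▸ n2, --b--▸ n3
  n1 = (b.0 + (0 + 0)) | (0 | (0 + 0)) | --b--▸ n4
  n2 = 0 | (b.0 | (0 + 0)) | --b--▸ n4
  n3 = a.(0 + 0) | --a--▸ n5
  n4 = 0 | (0 | (0 + 0)) | stopped
  n5 = 0 + 0 | stopped
Run σ = ⟨a⟩ on P: start {m0}
  after a @ step 1: {m1}
  — P admits the full trace.
Run σ = ⟨a⟩ on Q: start {n0}
  after a @ step 1: no successor for Q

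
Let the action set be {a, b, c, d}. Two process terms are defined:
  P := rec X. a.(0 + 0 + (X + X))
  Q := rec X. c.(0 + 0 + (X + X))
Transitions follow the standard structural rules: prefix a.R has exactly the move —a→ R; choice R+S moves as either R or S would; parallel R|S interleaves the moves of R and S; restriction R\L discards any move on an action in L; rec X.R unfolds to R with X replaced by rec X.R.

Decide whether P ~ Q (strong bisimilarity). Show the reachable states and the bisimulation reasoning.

LTS(P): 2 reachable states
  m0 = rec X. a.(0 + 0 + (X + X)) ⊢ =a=> m1
  m1 = 0 + 0 + ((rec X. a.(0 + 0 + (X + X))) + (rec X. a.(0 + 0 + (X + X)))) ⊢ =a=> m1
LTS(Q): 2 reachable states
  n0 = rec X. c.(0 + 0 + (X + X)) ⊢ =c=> n1
  n1 = 0 + 0 + ((rec X. c.(0 + 0 + (X + X))) + (rec X. c.(0 + 0 + (X + X)))) ⊢ =c=> n1
Partition-refinement fixed point:
  B0 = {m0, m1}
  B1 = {n0, n1}
m0 ∈ B0, n0 ∈ B1 → different blocks

NO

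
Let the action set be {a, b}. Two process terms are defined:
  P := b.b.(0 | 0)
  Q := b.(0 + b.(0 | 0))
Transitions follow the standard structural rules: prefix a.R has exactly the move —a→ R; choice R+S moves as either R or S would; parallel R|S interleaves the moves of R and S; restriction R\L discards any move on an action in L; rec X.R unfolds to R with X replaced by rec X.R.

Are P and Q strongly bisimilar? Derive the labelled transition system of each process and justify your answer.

bisimilar

P's transition system — 3 states:
  m0 = b.b.(0 | 0) → -b-> m1
  m1 = b.(0 | 0) → -b-> m2
  m2 = 0 | 0 → ·
Q's transition system — 3 states:
  n0 = b.(0 + b.(0 | 0)) → -b-> n1
  n1 = 0 + b.(0 | 0) → -b-> n2
  n2 = 0 | 0 → ·
Coarsest stable partition (strong bisimilarity classes):
  B0 = {m0, n0}
  B1 = {m1, n1}
  B2 = {m2, n2}
m0 ∈ B0, n0 ∈ B0 → same block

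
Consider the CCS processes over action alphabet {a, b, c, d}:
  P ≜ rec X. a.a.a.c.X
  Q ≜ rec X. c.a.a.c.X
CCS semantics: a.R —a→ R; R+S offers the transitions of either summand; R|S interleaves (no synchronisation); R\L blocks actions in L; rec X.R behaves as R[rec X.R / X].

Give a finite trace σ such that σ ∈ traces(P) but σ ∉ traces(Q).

Reachable graph of P (4 states):
  s0 = rec X. a.a.a.c.X :: -a-> s1
  s1 = a.a.c.(rec X. a.a.a.c.X) :: -a-> s2
  s2 = a.c.(rec X. a.a.a.c.X) :: -a-> s3
  s3 = c.(rec X. a.a.a.c.X) :: -c-> s0
Reachable graph of Q (4 states):
  t0 = rec X. c.a.a.c.X :: -c-> t1
  t1 = a.a.c.(rec X. c.a.a.c.X) :: -a-> t2
  t2 = a.c.(rec X. c.a.a.c.X) :: -a-> t3
  t3 = c.(rec X. c.a.a.c.X) :: -c-> t0
Trace ⟨a⟩ through P, begin at {s0}:
  after a @ step 1: {s1}
  — P admits the full trace.
Trace ⟨a⟩ through Q, begin at {t0}:
  after a @ step 1: ∅ (Q stuck)

a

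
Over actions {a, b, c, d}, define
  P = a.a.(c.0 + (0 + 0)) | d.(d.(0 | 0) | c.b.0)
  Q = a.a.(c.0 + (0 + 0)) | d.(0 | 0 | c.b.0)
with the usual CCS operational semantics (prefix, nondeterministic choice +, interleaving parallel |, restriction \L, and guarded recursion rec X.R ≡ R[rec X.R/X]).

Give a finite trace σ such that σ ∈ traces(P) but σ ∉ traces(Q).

dd

Reachable graph of P (28 states):
  m0 = a.a.(c.0 + (0 + 0)) | d.(d.(0 | 0) | c.b.0) | ··a··> m1, ··d··> m2
  m1 = a.(c.0 + (0 + 0)) | d.(d.(0 | 0) | c.b.0) | ··a··> m3, ··d··> m4
  m2 = a.a.(c.0 + (0 + 0)) | (d.(0 | 0) | c.b.0) | ··a··> m4, ··c··> m5, ··d··> m6
  m3 = (c.0 + (0 + 0)) | d.(d.(0 | 0) | c.b.0) | ··c··> m7, ··d··> m8
  m4 = a.(c.0 + (0 + 0)) | (d.(0 | 0) | c.b.0) | ··a··> m8, ··c··> m9, ··d··> m10
  m5 = a.a.(c.0 + (0 + 0)) | (d.(0 | 0) | b.0) | ··a··> m9, ··b··> m11, ··d··> m12
  m6 = a.a.(c.0 + (0 + 0)) | (0 | 0 | c.b.0) | ··a··> m10, ··c··> m12
  m7 = 0 | d.(d.(0 | 0) | c.b.0) | ··d··> m13
  m8 = (c.0 + (0 + 0)) | (d.(0 | 0) | c.b.0) | ··c··> m13, ··c··> m14, ··d··> m15
  m9 = a.(c.0 + (0 + 0)) | (d.(0 | 0) | b.0) | ··a··> m14, ··b··> m16, ··d··> m17
  m10 = a.(c.0 + (0 + 0)) | (0 | 0 | c.b.0) | ··a··> m15, ··c··> m17
  m11 = a.a.(c.0 + (0 + 0)) | (d.(0 | 0) | 0) | ··a··> m16, ··d··> m18
  m12 = a.a.(c.0 + (0 + 0)) | (0 | 0 | b.0) | ··a··> m17, ··b··> m18
  m13 = 0 | (d.(0 | 0) | c.b.0) | ··c··> m19, ··d··> m20
  m14 = (c.0 + (0 + 0)) | (d.(0 | 0) | b.0) | ··b··> m21, ··c··> m19, ··d··> m22
  m15 = (c.0 + (0 + 0)) | (0 | 0 | c.b.0) | ··c··> m20, ··c··> m22
  m16 = a.(c.0 + (0 + 0)) | (d.(0 | 0) | 0) | ··a··> m21, ··d··> m23
  m17 = a.(c.0 + (0 + 0)) | (0 | 0 | b.0) | ··a··> m22, ··b··> m23
  m18 = a.a.(c.0 + (0 + 0)) | (0 | 0 | 0) | ··a··> m23
  m19 = 0 | (d.(0 | 0) | b.0) | ··b··> m24, ··d··> m25
  m20 = 0 | (0 | 0 | c.b.0) | ··c··> m25
  m21 = (c.0 + (0 + 0)) | (d.(0 | 0) | 0) | ··c··> m24, ··d··> m26
  m22 = (c.0 + (0 + 0)) | (0 | 0 | b.0) | ··b··> m26, ··c··> m25
  m23 = a.(c.0 + (0 + 0)) | (0 | 0 | 0) | ··a··> m26
  m24 = 0 | (d.(0 | 0) | 0) | ··d··> m27
  m25 = 0 | (0 | 0 | b.0) | ··b··> m27
  m26 = (c.0 + (0 + 0)) | (0 | 0 | 0) | ··c··> m27
  m27 = 0 | (0 | 0 | 0) | ∅
Reachable graph of Q (16 states):
  n0 = a.a.(c.0 + (0 + 0)) | d.(0 | 0 | c.b.0) | ··a··> n1, ··d··> n2
  n1 = a.(c.0 + (0 + 0)) | d.(0 | 0 | c.b.0) | ··a··> n3, ··d··> n4
  n2 = a.a.(c.0 + (0 + 0)) | (0 | 0 | c.b.0) | ··a··> n4, ··c··> n5
  n3 = (c.0 + (0 + 0)) | d.(0 | 0 | c.b.0) | ··c··> n6, ··d··> n7
  n4 = a.(c.0 + (0 + 0)) | (0 | 0 | c.b.0) | ··a··> n7, ··c··> n8
  n5 = a.a.(c.0 + (0 + 0)) | (0 | 0 | b.0) | ··a··> n8, ··b··> n9
  n6 = 0 | d.(0 | 0 | c.b.0) | ··d··> n10
  n7 = (c.0 + (0 + 0)) | (0 | 0 | c.b.0) | ··c··> n10, ··c··> n11
  n8 = a.(c.0 + (0 + 0)) | (0 | 0 | b.0) | ··a··> n11, ··b··> n12
  n9 = a.a.(c.0 + (0 + 0)) | (0 | 0 | 0) | ··a··> n12
  n10 = 0 | (0 | 0 | c.b.0) | ··c··> n13
  n11 = (c.0 + (0 + 0)) | (0 | 0 | b.0) | ··b··> n14, ··c··> n13
  n12 = a.(c.0 + (0 + 0)) | (0 | 0 | 0) | ··a··> n14
  n13 = 0 | (0 | 0 | b.0) | ··b··> n15
  n14 = (c.0 + (0 + 0)) | (0 | 0 | 0) | ··c··> n15
  n15 = 0 | (0 | 0 | 0) | ∅
Executing dd from P (initial set {m0}):
  [1] d ⇒ {m2}
  [2] d ⇒ {m6}
  P completes σ.
Executing dd from Q (initial set {n0}):
  [1] d ⇒ {n2}
  [2] d ⇒ ∅  — Q cannot continue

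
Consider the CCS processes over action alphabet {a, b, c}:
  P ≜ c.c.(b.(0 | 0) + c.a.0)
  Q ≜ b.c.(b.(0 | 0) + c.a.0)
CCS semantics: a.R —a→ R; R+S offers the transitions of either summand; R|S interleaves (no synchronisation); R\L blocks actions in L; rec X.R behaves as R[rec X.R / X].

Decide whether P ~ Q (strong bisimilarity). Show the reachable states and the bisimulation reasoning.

P's transition system — 6 states:
  u0 = c.c.(b.(0 | 0) + c.a.0) has moves -c-> u1
  u1 = c.(b.(0 | 0) + c.a.0) has moves -c-> u2
  u2 = b.(0 | 0) + c.a.0 has moves -b-> u3, -c-> u4
  u3 = 0 | 0 has moves stopped
  u4 = a.0 has moves -a-> u5
  u5 = 0 has moves stopped
Q's transition system — 6 states:
  v0 = b.c.(b.(0 | 0) + c.a.0) has moves -b-> v1
  v1 = c.(b.(0 | 0) + c.a.0) has moves -c-> v2
  v2 = b.(0 | 0) + c.a.0 has moves -b-> v3, -c-> v4
  v3 = 0 | 0 has moves stopped
  v4 = a.0 has moves -a-> v5
  v5 = 0 has moves stopped
Coarsest stable partition (strong bisimilarity classes):
  B0 = {u0}
  B1 = {u1, v1}
  B2 = {u2, v2}
  B3 = {u4, v4}
  B4 = {u3, u5, v3, v5}
  B5 = {v0}
u0 ∈ B0, v0 ∈ B5 → different blocks

not bisimilar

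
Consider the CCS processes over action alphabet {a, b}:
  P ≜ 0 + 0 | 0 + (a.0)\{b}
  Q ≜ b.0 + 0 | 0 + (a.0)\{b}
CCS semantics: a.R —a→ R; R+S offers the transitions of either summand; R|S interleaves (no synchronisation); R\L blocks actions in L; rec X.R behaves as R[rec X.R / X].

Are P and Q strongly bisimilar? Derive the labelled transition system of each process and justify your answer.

P's transition system — 2 states:
  u0 = 0 + 0 | 0 + (a.0)\{b} :: --a--▸ u1
  u1 = 0\{b} :: (no moves)
Q's transition system — 3 states:
  v0 = b.0 + 0 | 0 + (a.0)\{b} :: --a--▸ v1, --b--▸ v2
  v1 = 0\{b} :: (no moves)
  v2 = 0 :: (no moves)
Partition-refinement fixed point:
  B0 = {u0}
  B1 = {u1, v1, v2}
  B2 = {v0}
u0 ∈ B0, v0 ∈ B2 → different blocks

P ≁ Q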